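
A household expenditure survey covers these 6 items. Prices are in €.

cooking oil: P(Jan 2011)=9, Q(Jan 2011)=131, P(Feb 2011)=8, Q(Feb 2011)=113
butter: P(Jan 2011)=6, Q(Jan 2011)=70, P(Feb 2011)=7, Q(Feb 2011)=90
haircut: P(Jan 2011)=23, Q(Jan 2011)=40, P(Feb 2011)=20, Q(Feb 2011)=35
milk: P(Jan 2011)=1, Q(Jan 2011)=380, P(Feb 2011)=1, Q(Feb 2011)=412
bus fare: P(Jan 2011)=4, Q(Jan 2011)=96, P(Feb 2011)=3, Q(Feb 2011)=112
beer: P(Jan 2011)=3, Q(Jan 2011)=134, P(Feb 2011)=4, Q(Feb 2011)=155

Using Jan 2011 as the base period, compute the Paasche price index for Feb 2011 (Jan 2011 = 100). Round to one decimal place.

Paasche price index uses current-period quantities as weights.
ΣP(Feb 2011)·Q(Feb 2011) = 8×113 + 7×90 + 20×35 + 1×412 + 3×112 + 4×155 = 904 + 630 + 700 + 412 + 336 + 620 = 3602
ΣP(Jan 2011)·Q(Feb 2011) = 9×113 + 6×90 + 23×35 + 1×412 + 4×112 + 3×155 = 1017 + 540 + 805 + 412 + 448 + 465 = 3687
Index = 3602 / 3687 × 100 = 97.6946

97.7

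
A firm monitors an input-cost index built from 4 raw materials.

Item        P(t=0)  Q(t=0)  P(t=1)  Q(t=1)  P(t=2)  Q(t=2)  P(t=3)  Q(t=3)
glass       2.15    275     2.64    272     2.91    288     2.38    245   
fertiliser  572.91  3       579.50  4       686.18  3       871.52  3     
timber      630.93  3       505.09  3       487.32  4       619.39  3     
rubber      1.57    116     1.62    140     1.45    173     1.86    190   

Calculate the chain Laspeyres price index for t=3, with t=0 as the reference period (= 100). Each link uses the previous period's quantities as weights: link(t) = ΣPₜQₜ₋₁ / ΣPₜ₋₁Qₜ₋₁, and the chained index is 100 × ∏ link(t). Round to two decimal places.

Link t=0→t=1:
ΣP(t=1)Q(t=0) = 2.64×275 + 579.50×3 + 505.09×3 + 1.62×116 = 726 + 1738.5 + 1515.27 + 187.92 = 4167.69
ΣP(t=0)Q(t=0) = 2.15×275 + 572.91×3 + 630.93×3 + 1.57×116 = 591.25 + 1718.73 + 1892.79 + 182.12 = 4384.89
link = 4167.69/4384.89 = 0.950466
Link t=1→t=2:
ΣP(t=2)Q(t=1) = 2.91×272 + 686.18×4 + 487.32×3 + 1.45×140 = 791.52 + 2744.72 + 1461.96 + 203 = 5201.2
ΣP(t=1)Q(t=1) = 2.64×272 + 579.50×4 + 505.09×3 + 1.62×140 = 718.08 + 2318 + 1515.27 + 226.8 = 4778.15
link = 5201.2/4778.15 = 1.088538
Link t=2→t=3:
ΣP(t=3)Q(t=2) = 2.38×288 + 871.52×3 + 619.39×4 + 1.86×173 = 685.44 + 2614.56 + 2477.56 + 321.78 = 6099.34
ΣP(t=2)Q(t=2) = 2.91×288 + 686.18×3 + 487.32×4 + 1.45×173 = 838.08 + 2058.54 + 1949.28 + 250.85 = 5096.75
link = 6099.34/5096.75 = 1.196712
Chained index = 100 × 0.950466 × 1.088538 × 1.196712 = 123.8141

123.81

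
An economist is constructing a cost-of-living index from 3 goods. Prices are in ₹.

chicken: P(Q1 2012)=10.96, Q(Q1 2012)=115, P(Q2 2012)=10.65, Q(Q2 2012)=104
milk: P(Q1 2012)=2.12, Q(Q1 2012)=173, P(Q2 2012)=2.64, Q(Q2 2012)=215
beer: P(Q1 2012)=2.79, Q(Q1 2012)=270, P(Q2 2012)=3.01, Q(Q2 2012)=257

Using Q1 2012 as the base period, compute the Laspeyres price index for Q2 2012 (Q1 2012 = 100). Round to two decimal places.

104.78

Laspeyres price index uses base-period quantities as weights.
ΣP(Q2 2012)·Q(Q1 2012) = 10.65×115 + 2.64×173 + 3.01×270 = 1224.75 + 456.72 + 812.7 = 2494.17
ΣP(Q1 2012)·Q(Q1 2012) = 10.96×115 + 2.12×173 + 2.79×270 = 1260.4 + 366.76 + 753.3 = 2380.46
Index = 2494.17 / 2380.46 × 100 = 104.7768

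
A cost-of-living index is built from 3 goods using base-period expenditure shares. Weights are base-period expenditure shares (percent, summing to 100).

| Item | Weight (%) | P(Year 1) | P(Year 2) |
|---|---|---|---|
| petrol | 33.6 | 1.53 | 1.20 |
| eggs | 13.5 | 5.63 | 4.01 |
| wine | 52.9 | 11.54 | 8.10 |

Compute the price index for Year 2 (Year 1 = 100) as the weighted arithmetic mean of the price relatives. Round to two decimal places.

73.10

petrol: 33.6 × (1.20/1.53) = 33.6 × 0.784314 = 26.3529
eggs: 13.5 × (4.01/5.63) = 13.5 × 0.712256 = 9.6155
wine: 52.9 × (8.10/11.54) = 52.9 × 0.701906 = 37.1308
Index = Σ wᵢ·(p₁ᵢ/p₀ᵢ) = 26.3529 + 9.6155 + 37.1308 = 73.0992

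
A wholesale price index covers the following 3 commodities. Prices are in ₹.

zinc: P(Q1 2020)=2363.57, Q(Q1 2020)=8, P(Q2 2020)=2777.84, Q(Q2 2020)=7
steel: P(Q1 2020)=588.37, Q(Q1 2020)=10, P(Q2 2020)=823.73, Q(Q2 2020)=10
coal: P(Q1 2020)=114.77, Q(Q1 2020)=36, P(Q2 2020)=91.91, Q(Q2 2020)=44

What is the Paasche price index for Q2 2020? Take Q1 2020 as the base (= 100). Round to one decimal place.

115.5

Paasche price index uses current-period quantities as weights.
ΣP(Q2 2020)·Q(Q2 2020) = 2777.84×7 + 823.73×10 + 91.91×44 = 19444.88 + 8237.3 + 4044.04 = 31726.22
ΣP(Q1 2020)·Q(Q2 2020) = 2363.57×7 + 588.37×10 + 114.77×44 = 16544.99 + 5883.7 + 5049.88 = 27478.57
Index = 31726.22 / 27478.57 × 100 = 115.4580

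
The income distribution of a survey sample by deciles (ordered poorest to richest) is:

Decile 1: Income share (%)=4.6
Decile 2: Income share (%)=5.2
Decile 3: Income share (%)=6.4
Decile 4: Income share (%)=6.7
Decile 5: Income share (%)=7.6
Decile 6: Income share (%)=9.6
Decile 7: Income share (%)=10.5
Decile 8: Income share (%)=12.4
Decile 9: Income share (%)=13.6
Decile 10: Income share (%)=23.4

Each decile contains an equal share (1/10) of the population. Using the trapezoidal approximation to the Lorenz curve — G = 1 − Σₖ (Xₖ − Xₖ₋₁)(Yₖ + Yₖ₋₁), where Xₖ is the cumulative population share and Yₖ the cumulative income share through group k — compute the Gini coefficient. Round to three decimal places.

Cumulative income shares Yₖ: 0.0460, 0.0980, 0.1620, 0.2290, 0.3050, 0.4010, 0.5060, 0.6300, 0.7660, 1.0000
Σ (Xₖ−Xₖ₋₁)(Yₖ+Yₖ₋₁) = (1/10)(0.0460+0.0000) + (1/10)(0.0980+0.0460) + (1/10)(0.1620+0.0980) + (1/10)(0.2290+0.1620) + (1/10)(0.3050+0.2290) + (1/10)(0.4010+0.3050) + (1/10)(0.5060+0.4010) + (1/10)(0.6300+0.5060) + (1/10)(0.7660+0.6300) + (1/10)(1.0000+0.7660)
  = 0.0046 + 0.0144 + 0.0260 + 0.0391 + 0.0534 + 0.0706 + 0.0907 + 0.1136 + 0.1396 + 0.1766 = 0.7286
G = 1 − 0.7286 = 0.2714

0.271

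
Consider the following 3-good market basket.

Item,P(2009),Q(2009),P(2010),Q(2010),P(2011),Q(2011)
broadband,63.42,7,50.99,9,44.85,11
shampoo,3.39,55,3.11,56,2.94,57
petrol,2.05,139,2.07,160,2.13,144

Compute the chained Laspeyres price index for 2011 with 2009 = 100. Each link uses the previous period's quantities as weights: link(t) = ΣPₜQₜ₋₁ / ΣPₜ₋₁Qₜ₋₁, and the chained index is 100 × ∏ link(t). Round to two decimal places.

Link 2009→2010:
ΣP(2010)Q(2009) = 50.99×7 + 3.11×55 + 2.07×139 = 356.93 + 171.05 + 287.73 = 815.71
ΣP(2009)Q(2009) = 63.42×7 + 3.39×55 + 2.05×139 = 443.94 + 186.45 + 284.95 = 915.34
link = 815.71/915.34 = 0.891155
Link 2010→2011:
ΣP(2011)Q(2010) = 44.85×9 + 2.94×56 + 2.13×160 = 403.65 + 164.64 + 340.8 = 909.09
ΣP(2010)Q(2010) = 50.99×9 + 3.11×56 + 2.07×160 = 458.91 + 174.16 + 331.2 = 964.27
link = 909.09/964.27 = 0.942775
Chained index = 100 × 0.891155 × 0.942775 = 84.0159

84.02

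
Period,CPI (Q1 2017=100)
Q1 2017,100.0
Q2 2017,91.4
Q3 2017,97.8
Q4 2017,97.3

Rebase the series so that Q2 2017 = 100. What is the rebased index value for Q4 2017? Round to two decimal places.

106.46

Rebased(Q4 2017) = 97.3 / 91.4 × 100 = 106.4551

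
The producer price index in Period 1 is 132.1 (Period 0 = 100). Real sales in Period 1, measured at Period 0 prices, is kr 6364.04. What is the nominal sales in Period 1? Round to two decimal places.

8406.90

Nominal = Real × (Index/100) = 6364.04 × (132.1/100)
        = 6364.04 × 1.321 = 8406.8968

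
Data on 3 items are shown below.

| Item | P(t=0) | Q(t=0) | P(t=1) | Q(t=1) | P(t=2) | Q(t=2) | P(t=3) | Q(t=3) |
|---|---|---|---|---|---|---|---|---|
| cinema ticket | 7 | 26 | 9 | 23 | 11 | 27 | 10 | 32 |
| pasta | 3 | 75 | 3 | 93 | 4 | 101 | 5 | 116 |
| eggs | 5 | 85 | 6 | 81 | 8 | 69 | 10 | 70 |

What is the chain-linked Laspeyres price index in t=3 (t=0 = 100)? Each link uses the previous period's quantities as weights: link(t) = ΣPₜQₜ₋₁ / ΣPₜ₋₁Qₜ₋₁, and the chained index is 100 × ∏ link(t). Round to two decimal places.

178.34

Link t=0→t=1:
ΣP(t=1)Q(t=0) = 9×26 + 3×75 + 6×85 = 234 + 225 + 510 = 969
ΣP(t=0)Q(t=0) = 7×26 + 3×75 + 5×85 = 182 + 225 + 425 = 832
link = 969/832 = 1.164663
Link t=1→t=2:
ΣP(t=2)Q(t=1) = 11×23 + 4×93 + 8×81 = 253 + 372 + 648 = 1273
ΣP(t=1)Q(t=1) = 9×23 + 3×93 + 6×81 = 207 + 279 + 486 = 972
link = 1273/972 = 1.309671
Link t=2→t=3:
ΣP(t=3)Q(t=2) = 10×27 + 5×101 + 10×69 = 270 + 505 + 690 = 1465
ΣP(t=2)Q(t=2) = 11×27 + 4×101 + 8×69 = 297 + 404 + 552 = 1253
link = 1465/1253 = 1.169194
Chained index = 100 × 1.164663 × 1.309671 × 1.169194 = 178.3402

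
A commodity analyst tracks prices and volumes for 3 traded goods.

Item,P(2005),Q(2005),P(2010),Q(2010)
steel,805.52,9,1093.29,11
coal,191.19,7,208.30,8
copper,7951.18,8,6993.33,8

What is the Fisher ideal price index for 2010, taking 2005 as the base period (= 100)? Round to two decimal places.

Laspeyres component (base-period weights):
ΣP(2010)Q(2005) = 1093.29×9 + 208.30×7 + 6993.33×8 = 9839.61 + 1458.1 + 55946.64 = 67244.35
ΣP(2005)Q(2005) = 805.52×9 + 191.19×7 + 7951.18×8 = 7249.68 + 1338.33 + 63609.44 = 72197.45
L = 67244.35 / 72197.45 × 100 = 93.1395
Paasche component (current-period weights):
ΣP(2010)Q(2010) = 1093.29×11 + 208.30×8 + 6993.33×8 = 12026.19 + 1666.4 + 55946.64 = 69639.23
ΣP(2005)Q(2010) = 805.52×11 + 191.19×8 + 7951.18×8 = 8860.72 + 1529.52 + 63609.44 = 73999.68
P = 69639.23 / 73999.68 × 100 = 94.1075
Fisher = √(L × P) = √(93.1395 × 94.1075) = 93.6222

93.62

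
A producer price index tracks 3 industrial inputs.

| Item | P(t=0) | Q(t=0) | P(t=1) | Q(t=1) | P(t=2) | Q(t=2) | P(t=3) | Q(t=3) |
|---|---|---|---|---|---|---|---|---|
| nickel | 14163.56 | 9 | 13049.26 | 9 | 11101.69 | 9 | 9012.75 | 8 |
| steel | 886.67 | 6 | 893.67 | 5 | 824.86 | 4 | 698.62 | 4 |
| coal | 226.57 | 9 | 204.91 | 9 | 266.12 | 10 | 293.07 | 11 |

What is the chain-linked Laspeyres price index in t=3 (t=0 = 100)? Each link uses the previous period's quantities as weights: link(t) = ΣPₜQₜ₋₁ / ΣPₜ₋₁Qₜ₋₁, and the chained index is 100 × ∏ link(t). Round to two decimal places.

65.21

Link t=0→t=1:
ΣP(t=1)Q(t=0) = 13049.26×9 + 893.67×6 + 204.91×9 = 117443.34 + 5362.02 + 1844.19 = 124649.55
ΣP(t=0)Q(t=0) = 14163.56×9 + 886.67×6 + 226.57×9 = 127472.04 + 5320.02 + 2039.13 = 134831.19
link = 124649.55/134831.19 = 0.924486
Link t=1→t=2:
ΣP(t=2)Q(t=1) = 11101.69×9 + 824.86×5 + 266.12×9 = 99915.21 + 4124.3 + 2395.08 = 106434.59
ΣP(t=1)Q(t=1) = 13049.26×9 + 893.67×5 + 204.91×9 = 117443.34 + 4468.35 + 1844.19 = 123755.88
link = 106434.59/123755.88 = 0.860037
Link t=2→t=3:
ΣP(t=3)Q(t=2) = 9012.75×9 + 698.62×4 + 293.07×10 = 81114.75 + 2794.48 + 2930.7 = 86839.93
ΣP(t=2)Q(t=2) = 11101.69×9 + 824.86×4 + 266.12×10 = 99915.21 + 3299.44 + 2661.2 = 105875.85
link = 86839.93/105875.85 = 0.820205
Chained index = 100 × 0.924486 × 0.860037 × 0.820205 = 65.2139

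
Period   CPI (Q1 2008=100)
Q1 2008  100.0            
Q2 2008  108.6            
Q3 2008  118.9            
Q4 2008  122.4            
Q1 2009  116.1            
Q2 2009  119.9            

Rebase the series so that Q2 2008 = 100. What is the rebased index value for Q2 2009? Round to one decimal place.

Rebased(Q2 2009) = 119.9 / 108.6 × 100 = 110.4052

110.4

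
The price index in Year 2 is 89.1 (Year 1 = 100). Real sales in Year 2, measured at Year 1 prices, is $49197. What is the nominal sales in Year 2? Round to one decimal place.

Nominal = Real × (Index/100) = 49197 × (89.1/100)
        = 49197 × 0.891 = 43834.5270

43834.5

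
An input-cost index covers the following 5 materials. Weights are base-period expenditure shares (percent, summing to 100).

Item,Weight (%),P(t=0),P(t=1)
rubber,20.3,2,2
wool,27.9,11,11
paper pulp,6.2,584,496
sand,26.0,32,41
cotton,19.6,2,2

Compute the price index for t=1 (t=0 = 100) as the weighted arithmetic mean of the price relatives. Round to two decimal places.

rubber: 20.3 × (2/2) = 20.3 × 1.000000 = 20.3000
wool: 27.9 × (11/11) = 27.9 × 1.000000 = 27.9000
paper pulp: 6.2 × (496/584) = 6.2 × 0.849315 = 5.2658
sand: 26.0 × (41/32) = 26.0 × 1.281250 = 33.3125
cotton: 19.6 × (2/2) = 19.6 × 1.000000 = 19.6000
Index = Σ wᵢ·(p₁ᵢ/p₀ᵢ) = 20.3000 + 27.9000 + 5.2658 + 33.3125 + 19.6000 = 106.3783

106.38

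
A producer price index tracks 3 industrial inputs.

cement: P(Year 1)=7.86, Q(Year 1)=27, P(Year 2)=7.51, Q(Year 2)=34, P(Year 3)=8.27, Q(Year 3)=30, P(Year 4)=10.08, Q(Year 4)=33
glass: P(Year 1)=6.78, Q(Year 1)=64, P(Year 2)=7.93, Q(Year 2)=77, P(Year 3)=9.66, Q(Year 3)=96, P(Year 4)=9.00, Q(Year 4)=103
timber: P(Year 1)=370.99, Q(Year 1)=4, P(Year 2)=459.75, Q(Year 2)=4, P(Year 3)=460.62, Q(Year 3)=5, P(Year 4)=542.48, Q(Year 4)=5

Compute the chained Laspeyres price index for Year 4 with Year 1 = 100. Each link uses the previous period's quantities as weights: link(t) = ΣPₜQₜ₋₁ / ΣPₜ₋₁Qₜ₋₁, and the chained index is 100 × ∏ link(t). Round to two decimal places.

141.47

Link Year 1→Year 2:
ΣP(Year 2)Q(Year 1) = 7.51×27 + 7.93×64 + 459.75×4 = 202.77 + 507.52 + 1839 = 2549.29
ΣP(Year 1)Q(Year 1) = 7.86×27 + 6.78×64 + 370.99×4 = 212.22 + 433.92 + 1483.96 = 2130.1
link = 2549.29/2130.1 = 1.196794
Link Year 2→Year 3:
ΣP(Year 3)Q(Year 2) = 8.27×34 + 9.66×77 + 460.62×4 = 281.18 + 743.82 + 1842.48 = 2867.48
ΣP(Year 2)Q(Year 2) = 7.51×34 + 7.93×77 + 459.75×4 = 255.34 + 610.61 + 1839 = 2704.95
link = 2867.48/2704.95 = 1.060086
Link Year 3→Year 4:
ΣP(Year 4)Q(Year 3) = 10.08×30 + 9.00×96 + 542.48×5 = 302.4 + 864 + 2712.4 = 3878.8
ΣP(Year 3)Q(Year 3) = 8.27×30 + 9.66×96 + 460.62×5 = 248.1 + 927.36 + 2303.1 = 3478.56
link = 3878.8/3478.56 = 1.115059
Chained index = 100 × 1.196794 × 1.060086 × 1.115059 = 141.4680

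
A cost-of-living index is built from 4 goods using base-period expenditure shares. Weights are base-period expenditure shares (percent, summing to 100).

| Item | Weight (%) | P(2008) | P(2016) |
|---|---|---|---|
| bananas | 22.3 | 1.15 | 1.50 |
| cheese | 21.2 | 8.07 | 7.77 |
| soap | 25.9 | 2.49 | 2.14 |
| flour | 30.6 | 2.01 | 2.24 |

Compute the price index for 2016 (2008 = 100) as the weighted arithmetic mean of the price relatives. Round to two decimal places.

bananas: 22.3 × (1.50/1.15) = 22.3 × 1.304348 = 29.0870
cheese: 21.2 × (7.77/8.07) = 21.2 × 0.962825 = 20.4119
soap: 25.9 × (2.14/2.49) = 25.9 × 0.859438 = 22.2594
flour: 30.6 × (2.24/2.01) = 30.6 × 1.114428 = 34.1015
Index = Σ wᵢ·(p₁ᵢ/p₀ᵢ) = 29.0870 + 20.4119 + 22.2594 + 34.1015 = 105.8598

105.86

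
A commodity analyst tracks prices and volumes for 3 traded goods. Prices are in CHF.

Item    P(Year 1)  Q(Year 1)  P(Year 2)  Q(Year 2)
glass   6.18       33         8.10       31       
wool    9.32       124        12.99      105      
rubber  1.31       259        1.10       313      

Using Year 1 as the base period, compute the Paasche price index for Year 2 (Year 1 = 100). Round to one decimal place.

124.0

Paasche price index uses current-period quantities as weights.
ΣP(Year 2)·Q(Year 2) = 8.10×31 + 12.99×105 + 1.10×313 = 251.1 + 1363.95 + 344.3 = 1959.35
ΣP(Year 1)·Q(Year 2) = 6.18×31 + 9.32×105 + 1.31×313 = 191.58 + 978.6 + 410.03 = 1580.21
Index = 1959.35 / 1580.21 × 100 = 123.9930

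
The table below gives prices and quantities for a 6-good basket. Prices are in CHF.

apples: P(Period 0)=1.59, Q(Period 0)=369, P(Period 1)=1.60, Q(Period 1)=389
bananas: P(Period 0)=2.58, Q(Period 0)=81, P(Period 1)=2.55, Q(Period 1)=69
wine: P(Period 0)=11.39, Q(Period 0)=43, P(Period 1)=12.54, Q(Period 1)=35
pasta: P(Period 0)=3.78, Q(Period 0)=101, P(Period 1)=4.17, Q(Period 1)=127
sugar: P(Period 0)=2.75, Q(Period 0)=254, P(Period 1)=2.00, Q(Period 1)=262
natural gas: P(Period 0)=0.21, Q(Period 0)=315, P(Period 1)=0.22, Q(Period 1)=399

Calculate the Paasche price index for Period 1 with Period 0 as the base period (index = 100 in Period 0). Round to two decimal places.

95.93

Paasche price index uses current-period quantities as weights.
ΣP(Period 1)·Q(Period 1) = 1.60×389 + 2.55×69 + 12.54×35 + 4.17×127 + 2.00×262 + 0.22×399 = 622.4 + 175.95 + 438.9 + 529.59 + 524 + 87.78 = 2378.62
ΣP(Period 0)·Q(Period 1) = 1.59×389 + 2.58×69 + 11.39×35 + 3.78×127 + 2.75×262 + 0.21×399 = 618.51 + 178.02 + 398.65 + 480.06 + 720.5 + 83.79 = 2479.53
Index = 2378.62 / 2479.53 × 100 = 95.9303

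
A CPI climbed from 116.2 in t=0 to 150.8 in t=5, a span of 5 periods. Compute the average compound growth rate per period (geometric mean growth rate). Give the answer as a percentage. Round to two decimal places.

5.35%

Growth factor = (150.8/116.2)^(1/5) = (1.297762)^(1/5) = 1.053511
Growth rate = 1.053511 − 1 = 0.053511 = 5.3511%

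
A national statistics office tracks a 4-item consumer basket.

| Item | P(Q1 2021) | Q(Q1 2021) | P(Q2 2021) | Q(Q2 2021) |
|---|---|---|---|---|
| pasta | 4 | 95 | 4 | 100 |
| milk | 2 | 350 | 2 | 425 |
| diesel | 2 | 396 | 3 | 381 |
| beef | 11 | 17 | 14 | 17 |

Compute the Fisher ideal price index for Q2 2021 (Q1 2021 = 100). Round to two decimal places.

Laspeyres component (base-period weights):
ΣP(Q2 2021)Q(Q1 2021) = 4×95 + 2×350 + 3×396 + 14×17 = 380 + 700 + 1188 + 238 = 2506
ΣP(Q1 2021)Q(Q1 2021) = 4×95 + 2×350 + 2×396 + 11×17 = 380 + 700 + 792 + 187 = 2059
L = 2506 / 2059 × 100 = 121.7096
Paasche component (current-period weights):
ΣP(Q2 2021)Q(Q2 2021) = 4×100 + 2×425 + 3×381 + 14×17 = 400 + 850 + 1143 + 238 = 2631
ΣP(Q1 2021)Q(Q2 2021) = 4×100 + 2×425 + 2×381 + 11×17 = 400 + 850 + 762 + 187 = 2199
P = 2631 / 2199 × 100 = 119.6453
Fisher = √(L × P) = √(121.7096 × 119.6453) = 120.6730

120.67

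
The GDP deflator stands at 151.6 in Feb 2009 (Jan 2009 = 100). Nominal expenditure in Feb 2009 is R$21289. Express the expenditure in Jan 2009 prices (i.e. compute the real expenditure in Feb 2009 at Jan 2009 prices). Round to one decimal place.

14042.9

Real = Nominal ÷ (Index/100) = 21289 ÷ (151.6/100)
     = 21289 ÷ 1.516 = 14042.8760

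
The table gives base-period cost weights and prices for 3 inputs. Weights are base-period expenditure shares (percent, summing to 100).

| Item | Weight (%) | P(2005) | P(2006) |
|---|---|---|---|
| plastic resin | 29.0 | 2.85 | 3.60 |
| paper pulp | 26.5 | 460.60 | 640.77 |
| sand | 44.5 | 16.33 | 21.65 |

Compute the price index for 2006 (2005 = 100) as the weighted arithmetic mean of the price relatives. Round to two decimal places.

plastic resin: 29.0 × (3.60/2.85) = 29.0 × 1.263158 = 36.6316
paper pulp: 26.5 × (640.77/460.60) = 26.5 × 1.391164 = 36.8658
sand: 44.5 × (21.65/16.33) = 44.5 × 1.325781 = 58.9972
Index = Σ wᵢ·(p₁ᵢ/p₀ᵢ) = 36.6316 + 36.8658 + 58.9972 = 132.4947

132.49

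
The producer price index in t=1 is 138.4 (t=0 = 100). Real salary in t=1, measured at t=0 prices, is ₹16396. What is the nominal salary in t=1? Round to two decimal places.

22692.06

Nominal = Real × (Index/100) = 16396 × (138.4/100)
        = 16396 × 1.384 = 22692.0640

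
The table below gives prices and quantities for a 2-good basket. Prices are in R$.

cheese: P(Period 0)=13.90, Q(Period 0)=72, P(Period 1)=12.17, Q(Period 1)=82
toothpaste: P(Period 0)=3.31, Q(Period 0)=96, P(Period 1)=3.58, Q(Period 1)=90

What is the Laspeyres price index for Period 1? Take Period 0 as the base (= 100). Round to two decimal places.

Laspeyres price index uses base-period quantities as weights.
ΣP(Period 1)·Q(Period 0) = 12.17×72 + 3.58×96 = 876.24 + 343.68 = 1219.92
ΣP(Period 0)·Q(Period 0) = 13.90×72 + 3.31×96 = 1000.8 + 317.76 = 1318.56
Index = 1219.92 / 1318.56 × 100 = 92.5191

92.52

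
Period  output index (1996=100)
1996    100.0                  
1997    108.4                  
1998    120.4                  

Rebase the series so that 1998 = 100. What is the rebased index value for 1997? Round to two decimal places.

90.03

Rebased(1997) = 108.4 / 120.4 × 100 = 90.0332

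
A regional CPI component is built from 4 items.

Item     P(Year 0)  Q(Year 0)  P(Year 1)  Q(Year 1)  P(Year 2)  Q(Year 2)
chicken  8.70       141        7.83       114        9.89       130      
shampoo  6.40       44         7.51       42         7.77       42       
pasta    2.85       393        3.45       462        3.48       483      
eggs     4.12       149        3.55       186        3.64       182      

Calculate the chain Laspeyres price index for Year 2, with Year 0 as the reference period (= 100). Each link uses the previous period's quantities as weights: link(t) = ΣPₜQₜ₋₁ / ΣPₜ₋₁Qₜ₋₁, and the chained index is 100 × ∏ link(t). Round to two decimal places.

Link Year 0→Year 1:
ΣP(Year 1)Q(Year 0) = 7.83×141 + 7.51×44 + 3.45×393 + 3.55×149 = 1104.03 + 330.44 + 1355.85 + 528.95 = 3319.27
ΣP(Year 0)Q(Year 0) = 8.70×141 + 6.40×44 + 2.85×393 + 4.12×149 = 1226.7 + 281.6 + 1120.05 + 613.88 = 3242.23
link = 3319.27/3242.23 = 1.023761
Link Year 1→Year 2:
ΣP(Year 2)Q(Year 1) = 9.89×114 + 7.77×42 + 3.48×462 + 3.64×186 = 1127.46 + 326.34 + 1607.76 + 677.04 = 3738.6
ΣP(Year 1)Q(Year 1) = 7.83×114 + 7.51×42 + 3.45×462 + 3.55×186 = 892.62 + 315.42 + 1593.9 + 660.3 = 3462.24
link = 3738.6/3462.24 = 1.079821
Chained index = 100 × 1.023761 × 1.079821 = 110.5479

110.55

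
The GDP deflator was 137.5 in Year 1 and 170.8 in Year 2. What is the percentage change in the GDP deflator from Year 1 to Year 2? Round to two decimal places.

Change = (170.8 − 137.5) / 137.5 × 100
       = 33.3 / 137.5 × 100 = 24.2182%

24.22%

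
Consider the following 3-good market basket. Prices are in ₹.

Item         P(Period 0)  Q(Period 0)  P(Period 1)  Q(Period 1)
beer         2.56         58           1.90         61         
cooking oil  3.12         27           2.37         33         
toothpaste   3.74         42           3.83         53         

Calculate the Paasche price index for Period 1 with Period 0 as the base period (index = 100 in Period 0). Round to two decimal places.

Paasche price index uses current-period quantities as weights.
ΣP(Period 1)·Q(Period 1) = 1.90×61 + 2.37×33 + 3.83×53 = 115.9 + 78.21 + 202.99 = 397.1
ΣP(Period 0)·Q(Period 1) = 2.56×61 + 3.12×33 + 3.74×53 = 156.16 + 102.96 + 198.22 = 457.34
Index = 397.1 / 457.34 × 100 = 86.8282

86.83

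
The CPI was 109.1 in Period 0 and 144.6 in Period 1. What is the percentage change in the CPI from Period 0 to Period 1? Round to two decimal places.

32.54%

Change = (144.6 − 109.1) / 109.1 × 100
       = 35.5 / 109.1 × 100 = 32.5390%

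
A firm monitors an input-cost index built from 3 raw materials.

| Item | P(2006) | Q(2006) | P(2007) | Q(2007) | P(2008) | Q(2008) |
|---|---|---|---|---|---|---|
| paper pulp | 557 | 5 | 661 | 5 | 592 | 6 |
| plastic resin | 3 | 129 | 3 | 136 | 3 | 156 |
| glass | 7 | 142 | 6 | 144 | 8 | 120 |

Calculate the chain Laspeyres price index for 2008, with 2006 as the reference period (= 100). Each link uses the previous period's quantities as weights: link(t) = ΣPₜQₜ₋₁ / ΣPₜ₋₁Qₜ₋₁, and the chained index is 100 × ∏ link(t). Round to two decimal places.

107.72

Link 2006→2007:
ΣP(2007)Q(2006) = 661×5 + 3×129 + 6×142 = 3305 + 387 + 852 = 4544
ΣP(2006)Q(2006) = 557×5 + 3×129 + 7×142 = 2785 + 387 + 994 = 4166
link = 4544/4166 = 1.090735
Link 2007→2008:
ΣP(2008)Q(2007) = 592×5 + 3×136 + 8×144 = 2960 + 408 + 1152 = 4520
ΣP(2007)Q(2007) = 661×5 + 3×136 + 6×144 = 3305 + 408 + 864 = 4577
link = 4520/4577 = 0.987546
Chained index = 100 × 1.090735 × 0.987546 = 107.7151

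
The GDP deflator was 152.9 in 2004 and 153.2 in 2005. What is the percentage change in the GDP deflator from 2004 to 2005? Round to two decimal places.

0.20%

Change = (153.2 − 152.9) / 152.9 × 100
       = 0.3 / 152.9 × 100 = 0.1962%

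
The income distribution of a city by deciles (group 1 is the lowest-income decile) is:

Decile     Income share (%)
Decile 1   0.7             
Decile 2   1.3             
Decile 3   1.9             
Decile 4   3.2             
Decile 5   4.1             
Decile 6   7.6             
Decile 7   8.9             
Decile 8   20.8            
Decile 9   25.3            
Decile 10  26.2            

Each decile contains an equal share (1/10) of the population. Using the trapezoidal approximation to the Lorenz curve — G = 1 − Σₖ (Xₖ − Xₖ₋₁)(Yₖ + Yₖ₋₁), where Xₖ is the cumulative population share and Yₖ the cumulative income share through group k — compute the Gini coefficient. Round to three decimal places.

Cumulative income shares Yₖ: 0.0070, 0.0200, 0.0390, 0.0710, 0.1120, 0.1880, 0.2770, 0.4850, 0.7380, 1.0000
Σ (Xₖ−Xₖ₋₁)(Yₖ+Yₖ₋₁) = (1/10)(0.0070+0.0000) + (1/10)(0.0200+0.0070) + (1/10)(0.0390+0.0200) + (1/10)(0.0710+0.0390) + (1/10)(0.1120+0.0710) + (1/10)(0.1880+0.1120) + (1/10)(0.2770+0.1880) + (1/10)(0.4850+0.2770) + (1/10)(0.7380+0.4850) + (1/10)(1.0000+0.7380)
  = 0.0007 + 0.0027 + 0.0059 + 0.0110 + 0.0183 + 0.0300 + 0.0465 + 0.0762 + 0.1223 + 0.1738 = 0.4874
G = 1 − 0.4874 = 0.5126

0.513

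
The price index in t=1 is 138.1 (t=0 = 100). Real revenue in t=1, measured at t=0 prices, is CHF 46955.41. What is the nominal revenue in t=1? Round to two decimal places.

Nominal = Real × (Index/100) = 46955.41 × (138.1/100)
        = 46955.41 × 1.381 = 64845.4212

64845.42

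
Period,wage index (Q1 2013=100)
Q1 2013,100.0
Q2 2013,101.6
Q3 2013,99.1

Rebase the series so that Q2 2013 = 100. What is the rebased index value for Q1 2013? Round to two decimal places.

98.43

Rebased(Q1 2013) = 100.0 / 101.6 × 100 = 98.4252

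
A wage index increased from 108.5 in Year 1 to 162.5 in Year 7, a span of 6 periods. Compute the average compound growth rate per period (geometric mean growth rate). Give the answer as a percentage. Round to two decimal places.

6.96%

Growth factor = (162.5/108.5)^(1/6) = (1.497696)^(1/6) = 1.069639
Growth rate = 1.069639 − 1 = 0.069639 = 6.9639%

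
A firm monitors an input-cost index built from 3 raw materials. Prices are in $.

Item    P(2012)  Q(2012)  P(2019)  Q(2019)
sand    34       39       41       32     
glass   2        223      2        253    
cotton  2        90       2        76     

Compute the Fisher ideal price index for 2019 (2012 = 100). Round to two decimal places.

Laspeyres component (base-period weights):
ΣP(2019)Q(2012) = 41×39 + 2×223 + 2×90 = 1599 + 446 + 180 = 2225
ΣP(2012)Q(2012) = 34×39 + 2×223 + 2×90 = 1326 + 446 + 180 = 1952
L = 2225 / 1952 × 100 = 113.9857
Paasche component (current-period weights):
ΣP(2019)Q(2019) = 41×32 + 2×253 + 2×76 = 1312 + 506 + 152 = 1970
ΣP(2012)Q(2019) = 34×32 + 2×253 + 2×76 = 1088 + 506 + 152 = 1746
P = 1970 / 1746 × 100 = 112.8293
Fisher = √(L × P) = √(113.9857 × 112.8293) = 113.4060

113.41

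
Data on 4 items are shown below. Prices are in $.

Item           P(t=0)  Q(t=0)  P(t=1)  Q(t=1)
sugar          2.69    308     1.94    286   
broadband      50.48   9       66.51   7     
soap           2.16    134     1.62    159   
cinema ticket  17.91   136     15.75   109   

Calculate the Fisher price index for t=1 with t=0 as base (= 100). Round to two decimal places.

Laspeyres component (base-period weights):
ΣP(t=1)Q(t=0) = 1.94×308 + 66.51×9 + 1.62×134 + 15.75×136 = 597.52 + 598.59 + 217.08 + 2142 = 3555.19
ΣP(t=0)Q(t=0) = 2.69×308 + 50.48×9 + 2.16×134 + 17.91×136 = 828.52 + 454.32 + 289.44 + 2435.76 = 4008.04
L = 3555.19 / 4008.04 × 100 = 88.7015
Paasche component (current-period weights):
ΣP(t=1)Q(t=1) = 1.94×286 + 66.51×7 + 1.62×159 + 15.75×109 = 554.84 + 465.57 + 257.58 + 1716.75 = 2994.74
ΣP(t=0)Q(t=1) = 2.69×286 + 50.48×7 + 2.16×159 + 17.91×109 = 769.34 + 353.36 + 343.44 + 1952.19 = 3418.33
P = 2994.74 / 3418.33 × 100 = 87.6083
Fisher = √(L × P) = √(88.7015 × 87.6083) = 88.1532

88.15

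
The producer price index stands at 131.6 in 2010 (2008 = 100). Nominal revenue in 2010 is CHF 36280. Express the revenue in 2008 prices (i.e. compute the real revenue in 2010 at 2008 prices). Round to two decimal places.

27568.39

Real = Nominal ÷ (Index/100) = 36280 ÷ (131.6/100)
     = 36280 ÷ 1.316 = 27568.3891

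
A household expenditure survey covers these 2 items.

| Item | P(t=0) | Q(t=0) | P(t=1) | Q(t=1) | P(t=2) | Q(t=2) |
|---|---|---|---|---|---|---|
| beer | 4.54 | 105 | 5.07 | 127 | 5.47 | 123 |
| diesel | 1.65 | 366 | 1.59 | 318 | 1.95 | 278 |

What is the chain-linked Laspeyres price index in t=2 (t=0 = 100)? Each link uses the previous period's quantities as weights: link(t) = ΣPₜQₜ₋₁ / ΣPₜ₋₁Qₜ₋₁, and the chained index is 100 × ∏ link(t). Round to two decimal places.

117.94

Link t=0→t=1:
ΣP(t=1)Q(t=0) = 5.07×105 + 1.59×366 = 532.35 + 581.94 = 1114.29
ΣP(t=0)Q(t=0) = 4.54×105 + 1.65×366 = 476.7 + 603.9 = 1080.6
link = 1114.29/1080.6 = 1.031177
Link t=1→t=2:
ΣP(t=2)Q(t=1) = 5.47×127 + 1.95×318 = 694.69 + 620.1 = 1314.79
ΣP(t=1)Q(t=1) = 5.07×127 + 1.59×318 = 643.89 + 505.62 = 1149.51
link = 1314.79/1149.51 = 1.143783
Chained index = 100 × 1.031177 × 1.143783 = 117.9443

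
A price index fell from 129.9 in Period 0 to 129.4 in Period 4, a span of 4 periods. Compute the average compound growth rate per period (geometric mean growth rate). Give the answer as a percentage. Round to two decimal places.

-0.10%

Growth factor = (129.4/129.9)^(1/4) = (0.996151)^(1/4) = 0.999036
Growth rate = 0.999036 − 1 = -0.000964 = -0.0964%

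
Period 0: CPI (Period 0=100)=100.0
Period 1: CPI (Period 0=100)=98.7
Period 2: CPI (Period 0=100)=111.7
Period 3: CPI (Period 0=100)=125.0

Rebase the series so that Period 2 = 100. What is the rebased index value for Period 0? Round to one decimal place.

Rebased(Period 0) = 100.0 / 111.7 × 100 = 89.5255

89.5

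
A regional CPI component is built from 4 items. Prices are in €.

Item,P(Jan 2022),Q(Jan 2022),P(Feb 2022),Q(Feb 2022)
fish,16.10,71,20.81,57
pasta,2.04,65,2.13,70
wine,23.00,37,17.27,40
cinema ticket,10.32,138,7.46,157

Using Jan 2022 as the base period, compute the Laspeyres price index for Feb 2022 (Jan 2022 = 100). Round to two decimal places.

Laspeyres price index uses base-period quantities as weights.
ΣP(Feb 2022)·Q(Jan 2022) = 20.81×71 + 2.13×65 + 17.27×37 + 7.46×138 = 1477.51 + 138.45 + 638.99 + 1029.48 = 3284.43
ΣP(Jan 2022)·Q(Jan 2022) = 16.10×71 + 2.04×65 + 23.00×37 + 10.32×138 = 1143.1 + 132.6 + 851 + 1424.16 = 3550.86
Index = 3284.43 / 3550.86 × 100 = 92.4967

92.50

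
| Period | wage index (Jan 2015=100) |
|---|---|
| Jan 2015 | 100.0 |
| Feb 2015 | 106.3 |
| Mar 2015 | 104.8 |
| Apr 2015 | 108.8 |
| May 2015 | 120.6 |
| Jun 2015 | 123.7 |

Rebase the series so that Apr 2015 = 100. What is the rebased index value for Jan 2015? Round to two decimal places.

91.91

Rebased(Jan 2015) = 100.0 / 108.8 × 100 = 91.9118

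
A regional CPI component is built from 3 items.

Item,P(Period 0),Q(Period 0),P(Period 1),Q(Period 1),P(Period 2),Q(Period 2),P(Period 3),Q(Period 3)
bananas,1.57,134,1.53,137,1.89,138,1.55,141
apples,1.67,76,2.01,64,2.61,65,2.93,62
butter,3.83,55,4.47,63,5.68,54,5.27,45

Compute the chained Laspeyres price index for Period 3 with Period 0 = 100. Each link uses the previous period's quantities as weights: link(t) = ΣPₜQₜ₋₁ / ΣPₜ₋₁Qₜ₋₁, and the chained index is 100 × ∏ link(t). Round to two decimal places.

Link Period 0→Period 1:
ΣP(Period 1)Q(Period 0) = 1.53×134 + 2.01×76 + 4.47×55 = 205.02 + 152.76 + 245.85 = 603.63
ΣP(Period 0)Q(Period 0) = 1.57×134 + 1.67×76 + 3.83×55 = 210.38 + 126.92 + 210.65 = 547.95
link = 603.63/547.95 = 1.101615
Link Period 1→Period 2:
ΣP(Period 2)Q(Period 1) = 1.89×137 + 2.61×64 + 5.68×63 = 258.93 + 167.04 + 357.84 = 783.81
ΣP(Period 1)Q(Period 1) = 1.53×137 + 2.01×64 + 4.47×63 = 209.61 + 128.64 + 281.61 = 619.86
link = 783.81/619.86 = 1.264495
Link Period 2→Period 3:
ΣP(Period 3)Q(Period 2) = 1.55×138 + 2.93×65 + 5.27×54 = 213.9 + 190.45 + 284.58 = 688.93
ΣP(Period 2)Q(Period 2) = 1.89×138 + 2.61×65 + 5.68×54 = 260.82 + 169.65 + 306.72 = 737.19
link = 688.93/737.19 = 0.934535
Chained index = 100 × 1.101615 × 1.264495 × 0.934535 = 130.1795

130.18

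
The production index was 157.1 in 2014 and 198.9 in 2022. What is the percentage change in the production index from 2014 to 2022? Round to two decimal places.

Change = (198.9 − 157.1) / 157.1 × 100
       = 41.8 / 157.1 × 100 = 26.6073%

26.61%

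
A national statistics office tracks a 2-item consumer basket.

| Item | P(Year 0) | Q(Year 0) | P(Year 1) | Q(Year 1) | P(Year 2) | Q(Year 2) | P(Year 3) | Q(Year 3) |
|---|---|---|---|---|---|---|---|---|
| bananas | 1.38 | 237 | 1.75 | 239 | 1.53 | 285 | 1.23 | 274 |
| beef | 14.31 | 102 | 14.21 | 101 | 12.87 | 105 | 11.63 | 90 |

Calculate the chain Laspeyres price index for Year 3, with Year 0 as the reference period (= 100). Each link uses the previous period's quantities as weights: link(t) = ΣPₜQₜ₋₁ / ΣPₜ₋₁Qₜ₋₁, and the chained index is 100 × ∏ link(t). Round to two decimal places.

82.44

Link Year 0→Year 1:
ΣP(Year 1)Q(Year 0) = 1.75×237 + 14.21×102 = 414.75 + 1449.42 = 1864.17
ΣP(Year 0)Q(Year 0) = 1.38×237 + 14.31×102 = 327.06 + 1459.62 = 1786.68
link = 1864.17/1786.68 = 1.043371
Link Year 1→Year 2:
ΣP(Year 2)Q(Year 1) = 1.53×239 + 12.87×101 = 365.67 + 1299.87 = 1665.54
ΣP(Year 1)Q(Year 1) = 1.75×239 + 14.21×101 = 418.25 + 1435.21 = 1853.46
link = 1665.54/1853.46 = 0.898611
Link Year 2→Year 3:
ΣP(Year 3)Q(Year 2) = 1.23×285 + 11.63×105 = 350.55 + 1221.15 = 1571.7
ΣP(Year 2)Q(Year 2) = 1.53×285 + 12.87×105 = 436.05 + 1351.35 = 1787.4
link = 1571.7/1787.4 = 0.879322
Chained index = 100 × 1.043371 × 0.898611 × 0.879322 = 82.4439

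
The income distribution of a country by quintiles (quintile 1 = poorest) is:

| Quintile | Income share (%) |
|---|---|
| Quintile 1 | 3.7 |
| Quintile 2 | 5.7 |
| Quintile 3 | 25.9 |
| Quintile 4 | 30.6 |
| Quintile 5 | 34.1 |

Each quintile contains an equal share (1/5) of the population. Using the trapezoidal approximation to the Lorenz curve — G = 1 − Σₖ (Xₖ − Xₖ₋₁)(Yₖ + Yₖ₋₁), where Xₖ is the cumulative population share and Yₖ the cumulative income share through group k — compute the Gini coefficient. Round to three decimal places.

0.343

Cumulative income shares Yₖ: 0.0370, 0.0940, 0.3530, 0.6590, 1.0000
Σ (Xₖ−Xₖ₋₁)(Yₖ+Yₖ₋₁) = (1/5)(0.0370+0.0000) + (1/5)(0.0940+0.0370) + (1/5)(0.3530+0.0940) + (1/5)(0.6590+0.3530) + (1/5)(1.0000+0.6590)
  = 0.0074 + 0.0262 + 0.0894 + 0.2024 + 0.3318 = 0.6572
G = 1 − 0.6572 = 0.3428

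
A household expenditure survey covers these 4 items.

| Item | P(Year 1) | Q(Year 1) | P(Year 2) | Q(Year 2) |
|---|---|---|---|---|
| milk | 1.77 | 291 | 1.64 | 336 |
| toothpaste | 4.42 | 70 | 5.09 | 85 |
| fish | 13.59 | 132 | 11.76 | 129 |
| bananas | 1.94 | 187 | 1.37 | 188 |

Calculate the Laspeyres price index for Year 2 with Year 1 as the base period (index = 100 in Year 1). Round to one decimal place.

88.6

Laspeyres price index uses base-period quantities as weights.
ΣP(Year 2)·Q(Year 1) = 1.64×291 + 5.09×70 + 11.76×132 + 1.37×187 = 477.24 + 356.3 + 1552.32 + 256.19 = 2642.05
ΣP(Year 1)·Q(Year 1) = 1.77×291 + 4.42×70 + 13.59×132 + 1.94×187 = 515.07 + 309.4 + 1793.88 + 362.78 = 2981.13
Index = 2642.05 / 2981.13 × 100 = 88.6258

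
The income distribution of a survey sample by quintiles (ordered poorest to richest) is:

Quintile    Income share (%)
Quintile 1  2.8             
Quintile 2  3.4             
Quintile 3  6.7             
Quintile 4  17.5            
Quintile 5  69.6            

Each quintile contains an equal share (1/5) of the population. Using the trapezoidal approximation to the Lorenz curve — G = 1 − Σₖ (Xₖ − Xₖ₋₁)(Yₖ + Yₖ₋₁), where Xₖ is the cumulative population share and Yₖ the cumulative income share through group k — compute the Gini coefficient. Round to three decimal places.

Cumulative income shares Yₖ: 0.0280, 0.0620, 0.1290, 0.3040, 1.0000
Σ (Xₖ−Xₖ₋₁)(Yₖ+Yₖ₋₁) = (1/5)(0.0280+0.0000) + (1/5)(0.0620+0.0280) + (1/5)(0.1290+0.0620) + (1/5)(0.3040+0.1290) + (1/5)(1.0000+0.3040)
  = 0.0056 + 0.0180 + 0.0382 + 0.0866 + 0.2608 = 0.4092
G = 1 − 0.4092 = 0.5908

0.591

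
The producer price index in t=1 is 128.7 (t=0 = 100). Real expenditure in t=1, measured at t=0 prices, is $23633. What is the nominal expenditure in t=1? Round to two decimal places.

30415.67

Nominal = Real × (Index/100) = 23633 × (128.7/100)
        = 23633 × 1.287 = 30415.6710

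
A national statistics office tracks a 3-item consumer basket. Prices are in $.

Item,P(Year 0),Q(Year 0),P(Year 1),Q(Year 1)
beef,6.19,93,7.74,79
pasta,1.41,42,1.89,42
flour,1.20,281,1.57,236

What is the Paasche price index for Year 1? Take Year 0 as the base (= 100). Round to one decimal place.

Paasche price index uses current-period quantities as weights.
ΣP(Year 1)·Q(Year 1) = 7.74×79 + 1.89×42 + 1.57×236 = 611.46 + 79.38 + 370.52 = 1061.36
ΣP(Year 0)·Q(Year 1) = 6.19×79 + 1.41×42 + 1.20×236 = 489.01 + 59.22 + 283.2 = 831.43
Index = 1061.36 / 831.43 × 100 = 127.6548

127.7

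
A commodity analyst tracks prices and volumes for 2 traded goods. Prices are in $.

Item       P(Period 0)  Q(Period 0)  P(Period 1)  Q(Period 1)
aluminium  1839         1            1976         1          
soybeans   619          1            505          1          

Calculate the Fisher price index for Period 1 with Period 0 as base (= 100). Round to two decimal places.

Laspeyres component (base-period weights):
ΣP(Period 1)Q(Period 0) = 1976×1 + 505×1 = 1976 + 505 = 2481
ΣP(Period 0)Q(Period 0) = 1839×1 + 619×1 = 1839 + 619 = 2458
L = 2481 / 2458 × 100 = 100.9357
Paasche component (current-period weights):
ΣP(Period 1)Q(Period 1) = 1976×1 + 505×1 = 1976 + 505 = 2481
ΣP(Period 0)Q(Period 1) = 1839×1 + 619×1 = 1839 + 619 = 2458
P = 2481 / 2458 × 100 = 100.9357
Fisher = √(L × P) = √(100.9357 × 100.9357) = 100.9357

100.94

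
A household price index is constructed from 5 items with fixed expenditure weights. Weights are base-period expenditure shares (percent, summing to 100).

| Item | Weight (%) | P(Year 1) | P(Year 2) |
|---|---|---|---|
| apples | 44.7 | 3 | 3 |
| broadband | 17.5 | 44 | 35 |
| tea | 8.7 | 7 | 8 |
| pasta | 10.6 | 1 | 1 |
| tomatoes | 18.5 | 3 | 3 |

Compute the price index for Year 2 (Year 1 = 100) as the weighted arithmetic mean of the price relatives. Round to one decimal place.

97.7

apples: 44.7 × (3/3) = 44.7 × 1.000000 = 44.7000
broadband: 17.5 × (35/44) = 17.5 × 0.795455 = 13.9205
tea: 8.7 × (8/7) = 8.7 × 1.142857 = 9.9429
pasta: 10.6 × (1/1) = 10.6 × 1.000000 = 10.6000
tomatoes: 18.5 × (3/3) = 18.5 × 1.000000 = 18.5000
Index = Σ wᵢ·(p₁ᵢ/p₀ᵢ) = 44.7000 + 13.9205 + 9.9429 + 10.6000 + 18.5000 = 97.6633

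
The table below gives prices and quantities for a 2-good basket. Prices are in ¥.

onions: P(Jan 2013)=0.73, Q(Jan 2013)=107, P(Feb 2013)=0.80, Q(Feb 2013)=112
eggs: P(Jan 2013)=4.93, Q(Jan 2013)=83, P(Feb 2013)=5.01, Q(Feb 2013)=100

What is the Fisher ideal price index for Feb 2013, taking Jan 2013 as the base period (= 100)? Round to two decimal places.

Laspeyres component (base-period weights):
ΣP(Feb 2013)Q(Jan 2013) = 0.80×107 + 5.01×83 = 85.6 + 415.83 = 501.43
ΣP(Jan 2013)Q(Jan 2013) = 0.73×107 + 4.93×83 = 78.11 + 409.19 = 487.3
L = 501.43 / 487.3 × 100 = 102.8997
Paasche component (current-period weights):
ΣP(Feb 2013)Q(Feb 2013) = 0.80×112 + 5.01×100 = 89.6 + 501 = 590.6
ΣP(Jan 2013)Q(Feb 2013) = 0.73×112 + 4.93×100 = 81.76 + 493 = 574.76
P = 590.6 / 574.76 × 100 = 102.7559
Fisher = √(L × P) = √(102.8997 × 102.7559) = 102.8278

102.83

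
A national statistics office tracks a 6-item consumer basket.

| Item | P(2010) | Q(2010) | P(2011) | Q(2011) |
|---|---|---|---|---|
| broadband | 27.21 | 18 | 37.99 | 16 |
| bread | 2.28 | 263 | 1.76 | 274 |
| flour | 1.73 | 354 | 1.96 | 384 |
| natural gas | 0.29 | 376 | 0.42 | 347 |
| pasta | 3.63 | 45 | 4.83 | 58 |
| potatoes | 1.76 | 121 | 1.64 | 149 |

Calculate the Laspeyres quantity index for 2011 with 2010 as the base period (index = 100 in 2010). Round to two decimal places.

105.06

Laspeyres quantity index uses base-period prices as weights.
ΣP(2010)·Q(2011) = 27.21×16 + 2.28×274 + 1.73×384 + 0.29×347 + 3.63×58 + 1.76×149 = 435.36 + 624.72 + 664.32 + 100.63 + 210.54 + 262.24 = 2297.81
ΣP(2010)·Q(2010) = 27.21×18 + 2.28×263 + 1.73×354 + 0.29×376 + 3.63×45 + 1.76×121 = 489.78 + 599.64 + 612.42 + 109.04 + 163.35 + 212.96 = 2187.19
Index = 2297.81 / 2187.19 × 100 = 105.0576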